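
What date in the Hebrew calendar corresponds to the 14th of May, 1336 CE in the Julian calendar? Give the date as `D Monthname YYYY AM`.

Both dates share Julian Day Number 2209166; in the Hebrew calendar that is 3 Sivan 5096 AM.

3 Sivan 5096 AM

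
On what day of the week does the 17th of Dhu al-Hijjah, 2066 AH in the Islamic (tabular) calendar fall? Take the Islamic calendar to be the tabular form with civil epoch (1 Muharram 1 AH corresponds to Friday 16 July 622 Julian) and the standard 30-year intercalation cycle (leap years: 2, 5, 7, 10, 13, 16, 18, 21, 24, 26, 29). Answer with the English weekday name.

In the Gregorian calendar this is 28 December 2626 (JDN 2680548).
JDN 2680548 mod 7 = 3, and JDN 0 was a Monday, so this is a Thursday.

Thursday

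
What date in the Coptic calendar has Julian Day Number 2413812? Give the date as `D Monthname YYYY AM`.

5 Pi Kogi Enavot 1612 AM

JDN 2413812 is 9 September 1896 in the Gregorian calendar.
In the Coptic calendar that day is 5 Pi Kogi Enavot 1612 AM.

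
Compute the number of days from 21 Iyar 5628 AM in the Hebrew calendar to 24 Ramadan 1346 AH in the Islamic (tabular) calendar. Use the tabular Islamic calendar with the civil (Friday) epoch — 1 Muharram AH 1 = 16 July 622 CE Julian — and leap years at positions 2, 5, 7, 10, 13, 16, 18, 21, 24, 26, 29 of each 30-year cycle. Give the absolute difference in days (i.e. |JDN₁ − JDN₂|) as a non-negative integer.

First date → JDN 2403466; second date → JDN 2425322.
The interval is |2403466 − 2425322| = 21856 days.

21856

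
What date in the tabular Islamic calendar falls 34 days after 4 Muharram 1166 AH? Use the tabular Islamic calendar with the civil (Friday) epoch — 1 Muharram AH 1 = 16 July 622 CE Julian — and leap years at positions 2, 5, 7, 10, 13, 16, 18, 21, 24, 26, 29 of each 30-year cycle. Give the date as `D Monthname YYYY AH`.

8 Safar 1166 AH

JDN of 4 Muharram 1166 AH = 2361280.
2361280 + 34 = 2361314.
JDN 2361314 in the tabular Islamic calendar is 8 Safar 1166 AH.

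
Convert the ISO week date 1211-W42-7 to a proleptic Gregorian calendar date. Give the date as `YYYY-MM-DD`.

1211-10-23

ISO week 1 of 1211 is the week containing the first Thursday of 1211.
Week 42, day 7 (Sunday) lands on 1211-10-23.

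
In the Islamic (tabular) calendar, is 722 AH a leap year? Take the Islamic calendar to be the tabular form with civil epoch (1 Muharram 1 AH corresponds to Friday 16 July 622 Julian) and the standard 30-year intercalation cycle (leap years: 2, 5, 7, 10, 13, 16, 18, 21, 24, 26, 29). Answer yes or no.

yes

Year 722 AH is year 2 of its 30-year cycle; leap positions are 2, 5, 7, 10, 13, 16, 18, 21, 24, 26, 29, so it is a leap year (355 days).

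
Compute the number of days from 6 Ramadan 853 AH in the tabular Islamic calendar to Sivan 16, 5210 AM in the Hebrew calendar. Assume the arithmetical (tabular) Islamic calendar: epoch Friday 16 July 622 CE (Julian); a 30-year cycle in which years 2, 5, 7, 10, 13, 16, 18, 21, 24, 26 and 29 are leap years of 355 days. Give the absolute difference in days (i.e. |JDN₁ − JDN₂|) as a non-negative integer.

JDN of the first date = 2250601.
JDN of the second date = 2250817.
|2250817 − 2250601| = 216.

216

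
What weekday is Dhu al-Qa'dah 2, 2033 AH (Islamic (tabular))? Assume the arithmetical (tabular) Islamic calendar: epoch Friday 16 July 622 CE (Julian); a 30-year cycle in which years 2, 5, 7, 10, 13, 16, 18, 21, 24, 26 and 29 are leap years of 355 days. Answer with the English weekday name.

This is JDN 2668809 (6 November 2594 Gregorian).
2668809 ≡ 3 (mod 7); counting from Monday = 0 gives Thursday.

Thursday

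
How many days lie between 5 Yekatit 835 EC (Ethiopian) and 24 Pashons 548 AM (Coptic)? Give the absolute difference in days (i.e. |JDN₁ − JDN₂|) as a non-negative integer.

3908

First date → JDN 2028993; second date → JDN 2025085.
The interval is |2028993 − 2025085| = 3908 days.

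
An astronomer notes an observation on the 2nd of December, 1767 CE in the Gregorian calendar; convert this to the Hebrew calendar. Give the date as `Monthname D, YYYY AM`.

Both dates share Julian Day Number 2366779; in the Hebrew calendar that is 11 Kislev 5528 AM.

Kislev 11, 5528 AM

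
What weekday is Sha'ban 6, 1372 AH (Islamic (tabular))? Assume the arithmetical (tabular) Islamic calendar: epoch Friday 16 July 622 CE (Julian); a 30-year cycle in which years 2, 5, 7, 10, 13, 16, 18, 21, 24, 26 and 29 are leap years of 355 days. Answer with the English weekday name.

This is JDN 2434489 (21 April 1953 Gregorian).
JDN 2434489 mod 7 = 1, and JDN 0 was a Monday, so this is a Tuesday.

Tuesday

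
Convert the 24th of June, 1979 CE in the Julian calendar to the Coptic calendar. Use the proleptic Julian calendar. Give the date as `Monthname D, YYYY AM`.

Both dates share Julian Day Number 2444062; in the Coptic calendar that is 30 Paoni 1695 AM.

Paoni 30, 1695 AM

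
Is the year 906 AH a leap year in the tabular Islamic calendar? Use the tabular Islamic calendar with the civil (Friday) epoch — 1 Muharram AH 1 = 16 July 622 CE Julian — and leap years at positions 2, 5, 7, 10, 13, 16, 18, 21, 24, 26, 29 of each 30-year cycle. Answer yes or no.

no

Year 906 AH is year 6 of its 30-year cycle; leap positions are 2, 5, 7, 10, 13, 16, 18, 21, 24, 26, 29, so it is a common year (354 days).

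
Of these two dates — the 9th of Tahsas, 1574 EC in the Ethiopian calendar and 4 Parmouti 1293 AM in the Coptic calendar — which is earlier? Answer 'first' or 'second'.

second

The two dates have Julian Day Numbers 2298857 and 2297146 respectively.
Since 2297146 < 2298857, the second date comes first.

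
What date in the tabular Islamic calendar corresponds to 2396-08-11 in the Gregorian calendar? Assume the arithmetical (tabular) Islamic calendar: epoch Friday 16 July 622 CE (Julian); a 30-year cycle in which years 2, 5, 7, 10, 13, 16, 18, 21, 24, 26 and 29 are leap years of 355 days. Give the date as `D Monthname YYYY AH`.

6 Rajab 1829 AH

Julian Day Number of the source date = 2596404.
Converting JDN 2596404 to the tabular Islamic calendar gives 6 Rajab 1829 AH.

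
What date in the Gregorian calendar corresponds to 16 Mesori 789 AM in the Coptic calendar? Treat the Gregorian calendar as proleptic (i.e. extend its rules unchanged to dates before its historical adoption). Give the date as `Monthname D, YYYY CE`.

Both dates share Julian Day Number 2113192; in the Gregorian calendar that is 15 August 1073 CE.

August 15, 1073 CE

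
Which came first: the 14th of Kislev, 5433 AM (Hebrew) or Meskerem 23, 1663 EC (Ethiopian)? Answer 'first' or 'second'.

second

Converting both to JDN: 2332083 vs 2331288; the smaller is the second.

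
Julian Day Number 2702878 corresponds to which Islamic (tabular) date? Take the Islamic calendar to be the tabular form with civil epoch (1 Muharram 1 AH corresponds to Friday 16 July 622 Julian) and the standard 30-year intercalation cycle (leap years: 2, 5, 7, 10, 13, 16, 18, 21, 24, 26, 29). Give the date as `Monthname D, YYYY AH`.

JDN 2702878 is 16 February 2688 in the Gregorian calendar.
In the tabular Islamic calendar that day is Dhu al-Hijjah 22, 2129 AH.

Dhu al-Hijjah 22, 2129 AH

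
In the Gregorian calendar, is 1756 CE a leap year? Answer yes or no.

yes

1756 is divisible by 4 and not by 100, so it is a leap year.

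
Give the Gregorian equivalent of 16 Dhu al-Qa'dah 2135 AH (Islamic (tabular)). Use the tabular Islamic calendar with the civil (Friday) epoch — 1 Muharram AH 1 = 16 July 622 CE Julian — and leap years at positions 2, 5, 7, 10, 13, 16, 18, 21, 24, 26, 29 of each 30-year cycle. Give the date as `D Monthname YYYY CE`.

6 November 2693 CE

Julian Day Number of the source date = 2704968.
Converting JDN 2704968 to the Gregorian calendar gives 6 November 2693 CE.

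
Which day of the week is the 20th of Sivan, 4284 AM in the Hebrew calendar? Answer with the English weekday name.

Friday

Equivalently 9 June 524 Gregorian, JDN 1912607.
JDN 1912607 mod 7 = 4, and JDN 0 was a Monday, so this is a Friday.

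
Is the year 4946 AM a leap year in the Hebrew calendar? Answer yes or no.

yes

Hebrew year 4946 is year 6 of its 19-year Metonic cycle; leap years are at positions 3, 6, 8, 11, 14, 17, 19, so it is a leap year (13 months).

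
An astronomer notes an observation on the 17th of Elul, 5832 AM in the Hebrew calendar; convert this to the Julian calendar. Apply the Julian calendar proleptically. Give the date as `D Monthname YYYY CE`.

18 August 2072 CE

Both dates share Julian Day Number 2478086; in the Julian calendar that is 18 August 2072 CE.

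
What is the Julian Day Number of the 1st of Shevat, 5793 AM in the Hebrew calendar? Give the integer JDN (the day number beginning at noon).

2463599

Equivalently 1 January 2033 (Gregorian).
JDN 2400001 is 17 November 1858 CE (Gregorian), MJD 0; the target day is +63598 days from there, so JDN = 2463599.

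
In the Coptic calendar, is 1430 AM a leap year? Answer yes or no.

no

1430 mod 4 = 2; in the Coptic calendar a year is leap when year mod 4 = 3, so it is a common year.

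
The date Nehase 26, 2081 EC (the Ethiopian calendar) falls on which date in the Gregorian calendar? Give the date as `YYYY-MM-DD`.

2089-09-01

Both dates share Julian Day Number 2484296; in the Gregorian calendar that is 1 September 2089 CE.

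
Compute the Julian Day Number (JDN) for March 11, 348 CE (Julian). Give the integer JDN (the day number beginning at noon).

1848235

In the proleptic Gregorian calendar the same day is 12 March 348.
JDN 2451545 is 1 January 2000 CE (Gregorian); the target day is −603310 days from there, so JDN = 1848235.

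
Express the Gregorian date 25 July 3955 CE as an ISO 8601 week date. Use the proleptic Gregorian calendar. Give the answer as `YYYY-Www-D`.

The weekday is Monday (ISO weekday 1).
That Monday belongs to ISO week 30 of ISO year 3955.

3955-W30-1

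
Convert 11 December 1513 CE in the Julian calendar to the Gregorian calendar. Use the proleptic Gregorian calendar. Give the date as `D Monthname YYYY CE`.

21 December 1513 CE

The Julian–Gregorian offset here is 10 days (Julian trailing).
11 December 1513 Julian + 10 days → 21 December 1513 Gregorian.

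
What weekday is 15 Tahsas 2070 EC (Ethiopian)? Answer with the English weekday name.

Friday

Equivalently 24 December 2077 Gregorian, JDN 2480027.
JDN 2480027 mod 7 = 4, and JDN 0 was a Monday, so this is a Friday.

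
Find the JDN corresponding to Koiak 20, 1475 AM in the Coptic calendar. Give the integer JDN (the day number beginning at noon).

Equivalently 27 December 1758 (Gregorian).
JDN 2299161 is 15 October 1582 CE (Gregorian); the target day is +64356 days from there, so JDN = 2363517.

2363517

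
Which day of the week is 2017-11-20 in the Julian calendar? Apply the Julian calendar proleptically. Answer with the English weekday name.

Sunday

Equivalently 3 December 2017 Gregorian, JDN 2458091.
2458091 ≡ 6 (mod 7); counting from Monday = 0 gives Sunday.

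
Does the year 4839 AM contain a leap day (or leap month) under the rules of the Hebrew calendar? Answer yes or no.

no

Hebrew year 4839 is year 13 of its 19-year Metonic cycle; leap years are at positions 3, 6, 8, 11, 14, 17, 19, so it is a common year (12 months).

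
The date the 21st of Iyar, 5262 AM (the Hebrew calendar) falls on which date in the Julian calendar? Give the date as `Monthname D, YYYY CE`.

April 29, 1502 CE

Both dates share Julian Day Number 2269782; in the Julian calendar that is 29 April 1502 CE.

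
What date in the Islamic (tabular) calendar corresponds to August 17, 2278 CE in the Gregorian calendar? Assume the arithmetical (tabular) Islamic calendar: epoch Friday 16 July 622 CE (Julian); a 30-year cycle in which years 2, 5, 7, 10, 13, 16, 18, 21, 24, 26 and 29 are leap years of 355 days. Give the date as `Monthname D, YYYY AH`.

Dhu al-Qa'dah 27, 1707 AH

Julian Day Number of the source date = 2553311.
Converting JDN 2553311 to the tabular Islamic calendar gives 27 Dhu al-Qa'dah 1707 AH.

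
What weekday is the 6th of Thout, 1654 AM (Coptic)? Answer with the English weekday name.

Thursday

This is JDN 2428793 (16 September 1937 Gregorian).
2428793 ≡ 3 (mod 7); counting from Monday = 0 gives Thursday.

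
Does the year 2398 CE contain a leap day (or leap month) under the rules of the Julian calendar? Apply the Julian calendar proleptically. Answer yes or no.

no

2398 mod 4 = 2, so it is a common year in the Julian calendar.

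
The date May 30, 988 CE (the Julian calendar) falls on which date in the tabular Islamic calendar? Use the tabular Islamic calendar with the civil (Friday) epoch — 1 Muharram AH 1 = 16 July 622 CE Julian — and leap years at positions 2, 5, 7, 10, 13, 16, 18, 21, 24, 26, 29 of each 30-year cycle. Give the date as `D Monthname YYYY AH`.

The source date corresponds to 4 June 988 in the proleptic Gregorian calendar (JDN 2082075).
That day falls on 10 Safar 378 AH in the tabular Islamic calendar.

10 Safar 378 AH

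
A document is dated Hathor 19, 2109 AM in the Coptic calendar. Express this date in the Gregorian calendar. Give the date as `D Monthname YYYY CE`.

Both dates share Julian Day Number 2595055; in the Gregorian calendar that is 1 December 2392 CE.

1 December 2392 CE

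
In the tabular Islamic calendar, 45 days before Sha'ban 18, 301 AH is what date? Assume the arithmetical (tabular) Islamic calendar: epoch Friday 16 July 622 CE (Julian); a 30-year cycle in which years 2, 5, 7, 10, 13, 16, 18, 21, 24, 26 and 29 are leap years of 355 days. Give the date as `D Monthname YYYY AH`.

Counting 45 days back from JDN 2054974 reaches JDN 2054929, which is 3 Rajab 301 AH.

3 Rajab 301 AH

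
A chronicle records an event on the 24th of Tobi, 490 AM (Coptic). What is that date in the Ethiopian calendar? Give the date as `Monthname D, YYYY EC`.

Both dates share Julian Day Number 2003780; in the Ethiopian calendar that is 24 Tir 766 EC.

Tir 24, 766 EC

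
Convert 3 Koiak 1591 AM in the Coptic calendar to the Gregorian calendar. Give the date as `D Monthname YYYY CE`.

11 December 1874 CE

Julian Day Number of the source date = 2405869.
Converting JDN 2405869 to the Gregorian calendar gives 11 December 1874 CE.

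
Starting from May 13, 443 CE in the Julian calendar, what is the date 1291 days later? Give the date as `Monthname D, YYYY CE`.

JDN of May 13, 443 CE = 1882996.
1882996 + 1291 = 1884287.
JDN 1884287 in the Julian calendar is November 24, 446 CE.

November 24, 446 CE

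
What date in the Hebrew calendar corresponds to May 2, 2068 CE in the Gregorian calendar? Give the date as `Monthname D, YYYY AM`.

Nisan 30, 5828 AM

Both dates share Julian Day Number 2476504; in the Hebrew calendar that is 30 Nisan 5828 AM.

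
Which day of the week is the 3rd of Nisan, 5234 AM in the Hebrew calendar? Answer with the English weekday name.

Equivalently 30 March 1474 Gregorian, JDN 2259516.
2259516 ≡ 0 (mod 7); counting from Monday = 0 gives Monday.

Monday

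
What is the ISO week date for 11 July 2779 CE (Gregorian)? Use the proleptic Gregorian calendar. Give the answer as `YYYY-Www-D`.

2779-W28-3

The weekday is Wednesday (ISO weekday 3).
That Wednesday belongs to ISO week 28 of ISO year 2779.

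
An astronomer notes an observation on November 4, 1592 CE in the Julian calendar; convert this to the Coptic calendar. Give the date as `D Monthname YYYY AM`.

Julian Day Number of the source date = 2302844.
Converting JDN 2302844 to the Coptic calendar gives 8 Hathor 1309 AM.

8 Hathor 1309 AM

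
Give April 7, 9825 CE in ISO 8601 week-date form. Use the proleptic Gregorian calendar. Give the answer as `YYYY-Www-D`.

The weekday is Thursday (ISO weekday 4).
That Thursday belongs to ISO week 14 of ISO year 9825.

9825-W14-4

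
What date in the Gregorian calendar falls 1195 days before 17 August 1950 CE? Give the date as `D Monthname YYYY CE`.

10 May 1947 CE

Counting 1195 days back from JDN 2433511 reaches JDN 2432316, which is 10 May 1947 CE.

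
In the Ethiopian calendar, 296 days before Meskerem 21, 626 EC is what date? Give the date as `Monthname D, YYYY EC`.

The starting date is JDN 1952522; 1952522 − 296 = 1952226.
JDN 1952226 corresponds to Hidar 30, 625 EC.

Hidar 30, 625 EC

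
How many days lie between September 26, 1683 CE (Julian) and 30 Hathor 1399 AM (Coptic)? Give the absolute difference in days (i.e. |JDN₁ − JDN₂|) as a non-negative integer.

304

First date → JDN 2336042; second date → JDN 2335738.
The interval is |2336042 − 2335738| = 304 days.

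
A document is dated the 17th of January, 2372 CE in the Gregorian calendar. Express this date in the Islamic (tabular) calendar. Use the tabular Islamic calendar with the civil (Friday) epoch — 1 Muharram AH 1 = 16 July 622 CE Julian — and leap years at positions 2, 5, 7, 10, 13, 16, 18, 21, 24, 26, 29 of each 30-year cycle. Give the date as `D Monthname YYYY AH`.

Julian Day Number of the source date = 2587431.
Converting JDN 2587431 to the tabular Islamic calendar gives 10 Rabi' al-Awwal 1804 AH.

10 Rabi' al-Awwal 1804 AH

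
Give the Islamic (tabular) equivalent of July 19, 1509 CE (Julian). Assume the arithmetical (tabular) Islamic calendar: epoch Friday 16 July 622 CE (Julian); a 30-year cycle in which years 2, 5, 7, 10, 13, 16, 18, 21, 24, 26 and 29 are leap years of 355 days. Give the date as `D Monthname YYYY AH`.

1 Rabi' al-Thani 915 AH

Julian Day Number of the source date = 2272420.
Converting JDN 2272420 to the tabular Islamic calendar gives 1 Rabi' al-Thani 915 AH.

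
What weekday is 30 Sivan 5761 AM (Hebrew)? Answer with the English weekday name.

Thursday

In the Gregorian calendar this is 21 June 2001 (JDN 2452082).
Since JDN mod 7 = 3 (0 = Monday), the day is Thursday.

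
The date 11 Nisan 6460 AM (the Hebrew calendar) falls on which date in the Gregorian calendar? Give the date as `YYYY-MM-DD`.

2700-04-22

Both dates share Julian Day Number 2707326; in the Gregorian calendar that is 22 April 2700 CE.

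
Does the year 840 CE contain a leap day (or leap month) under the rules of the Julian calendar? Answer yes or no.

yes

840 mod 4 = 0, so it is a leap year in the Julian calendar.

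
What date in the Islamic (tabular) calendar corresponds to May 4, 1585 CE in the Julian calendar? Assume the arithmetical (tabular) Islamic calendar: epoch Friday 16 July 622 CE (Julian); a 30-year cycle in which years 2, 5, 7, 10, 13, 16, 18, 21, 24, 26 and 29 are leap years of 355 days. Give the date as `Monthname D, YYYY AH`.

Julian Day Number of the source date = 2300103.
Converting JDN 2300103 to the tabular Islamic calendar gives 14 Jumada al-Awwal 993 AH.

Jumada al-Awwal 14, 993 AH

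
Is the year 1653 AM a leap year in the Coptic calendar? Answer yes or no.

1653 mod 4 = 1; in the Coptic calendar a year is leap when year mod 4 = 3, so it is a common year.

no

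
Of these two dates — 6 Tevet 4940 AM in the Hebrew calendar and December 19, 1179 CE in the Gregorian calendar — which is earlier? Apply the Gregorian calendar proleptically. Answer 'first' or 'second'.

first

First date → JDN 2152028; second date → JDN 2152033.
JDN 2152028 < JDN 2152033, so the first date is earlier.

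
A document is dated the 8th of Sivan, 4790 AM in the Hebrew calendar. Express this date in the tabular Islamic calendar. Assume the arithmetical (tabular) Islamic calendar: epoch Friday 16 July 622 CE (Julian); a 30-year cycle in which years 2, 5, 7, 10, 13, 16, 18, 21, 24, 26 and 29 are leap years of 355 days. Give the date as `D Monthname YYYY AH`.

The source date corresponds to 18 May 1030 in the proleptic Gregorian calendar (JDN 2097397).
That day falls on 6 Jumada al-Awwal 421 AH in the tabular Islamic calendar.

6 Jumada al-Awwal 421 AH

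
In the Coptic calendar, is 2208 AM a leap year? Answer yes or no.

2208 mod 4 = 0; in the Coptic calendar a year is leap when year mod 4 = 3, so it is a common year.

no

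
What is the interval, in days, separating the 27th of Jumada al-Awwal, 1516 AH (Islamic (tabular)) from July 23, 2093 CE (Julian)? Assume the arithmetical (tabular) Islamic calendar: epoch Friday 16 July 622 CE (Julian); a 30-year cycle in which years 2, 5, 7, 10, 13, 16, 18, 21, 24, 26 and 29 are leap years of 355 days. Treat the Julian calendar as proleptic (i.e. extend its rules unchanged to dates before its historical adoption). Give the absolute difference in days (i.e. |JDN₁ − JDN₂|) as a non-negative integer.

281

First date → JDN 2485449; second date → JDN 2485730.
The interval is |2485449 − 2485730| = 281 days.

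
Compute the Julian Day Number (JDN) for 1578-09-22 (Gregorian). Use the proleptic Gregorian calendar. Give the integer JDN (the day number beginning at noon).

2297677

JDN 2400001 is 17 November 1858 CE (Gregorian), MJD 0; the target day is −102324 days from there, so JDN = 2297677.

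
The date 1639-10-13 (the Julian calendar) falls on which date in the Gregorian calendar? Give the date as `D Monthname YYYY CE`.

23 October 1639 CE

For dates in this range the Gregorian date is 10 days ahead of the Julian.
13 October 1639 Julian + 10 days → 23 October 1639 Gregorian.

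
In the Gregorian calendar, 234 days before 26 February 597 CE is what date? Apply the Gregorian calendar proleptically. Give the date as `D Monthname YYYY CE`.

7 July 596 CE

The starting date is JDN 1939167; 1939167 − 234 = 1938933.
JDN 1938933 corresponds to 7 July 596 CE.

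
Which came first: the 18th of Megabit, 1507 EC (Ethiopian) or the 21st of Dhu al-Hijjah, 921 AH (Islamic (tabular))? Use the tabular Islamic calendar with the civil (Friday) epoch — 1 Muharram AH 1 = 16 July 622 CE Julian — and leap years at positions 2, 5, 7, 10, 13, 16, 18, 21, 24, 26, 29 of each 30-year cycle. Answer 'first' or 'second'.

Converting both to JDN: 2274484 vs 2274802; the smaller is the first.

first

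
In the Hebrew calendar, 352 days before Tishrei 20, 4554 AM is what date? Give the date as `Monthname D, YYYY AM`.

JDN of Tishrei 20, 4554 AM = 2010975.
2010975 − 352 = 2010623.
JDN 2010623 in the Hebrew calendar is Tishrei 23, 4553 AM.

Tishrei 23, 4553 AM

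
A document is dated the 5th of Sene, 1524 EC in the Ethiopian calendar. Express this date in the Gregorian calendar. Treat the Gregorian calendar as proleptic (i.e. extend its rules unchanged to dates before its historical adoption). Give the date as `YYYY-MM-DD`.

Both dates share Julian Day Number 2280771; in the Gregorian calendar that is 9 June 1532 CE.

1532-06-09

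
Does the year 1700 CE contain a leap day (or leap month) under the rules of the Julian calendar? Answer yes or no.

1700 mod 4 = 0, so it is a leap year in the Julian calendar.

yes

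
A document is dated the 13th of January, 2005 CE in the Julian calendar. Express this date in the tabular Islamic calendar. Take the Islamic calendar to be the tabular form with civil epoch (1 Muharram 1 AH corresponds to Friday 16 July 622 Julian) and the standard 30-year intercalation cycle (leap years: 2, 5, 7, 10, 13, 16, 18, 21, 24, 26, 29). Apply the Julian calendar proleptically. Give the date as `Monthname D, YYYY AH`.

The source date corresponds to 26 January 2005 in the Gregorian calendar (JDN 2453397).
That day falls on 15 Dhu al-Hijjah 1425 AH in the tabular Islamic calendar.

Dhu al-Hijjah 15, 1425 AH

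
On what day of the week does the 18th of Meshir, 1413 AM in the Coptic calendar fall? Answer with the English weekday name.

Equivalently 22 February 1697 Gregorian, JDN 2340930.
Since JDN mod 7 = 4 (0 = Monday), the day is Friday.

Friday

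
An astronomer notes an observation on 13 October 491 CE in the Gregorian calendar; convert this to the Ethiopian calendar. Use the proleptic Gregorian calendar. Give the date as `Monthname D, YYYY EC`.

Tikimt 14, 484 EC

Julian Day Number of the source date = 1900680.
Converting JDN 1900680 to the Ethiopian calendar gives 14 Tikimt 484 EC.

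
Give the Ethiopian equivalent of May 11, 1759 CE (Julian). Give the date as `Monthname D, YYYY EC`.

Ginbot 16, 1751 EC

Julian Day Number of the source date = 2363663.
Converting JDN 2363663 to the Ethiopian calendar gives 16 Ginbot 1751 EC.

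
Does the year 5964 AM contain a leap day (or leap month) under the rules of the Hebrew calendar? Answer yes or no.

Hebrew year 5964 is year 17 of its 19-year Metonic cycle; leap years are at positions 3, 6, 8, 11, 14, 17, 19, so it is a leap year (13 months).

yes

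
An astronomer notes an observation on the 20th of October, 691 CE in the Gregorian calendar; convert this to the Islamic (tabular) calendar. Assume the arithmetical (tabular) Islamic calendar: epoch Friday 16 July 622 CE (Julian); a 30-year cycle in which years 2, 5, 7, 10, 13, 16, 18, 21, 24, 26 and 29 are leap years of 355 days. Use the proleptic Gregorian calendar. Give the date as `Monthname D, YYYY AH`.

Both dates share Julian Day Number 1973735; in the tabular Islamic calendar that is 18 Jumada al-Awwal 72 AH.

Jumada al-Awwal 18, 72 AH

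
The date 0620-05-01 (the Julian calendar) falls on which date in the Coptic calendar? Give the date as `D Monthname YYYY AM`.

6 Pashons 336 AM

Julian Day Number of the source date = 1947634.
Converting JDN 1947634 to the Coptic calendar gives 6 Pashons 336 AM.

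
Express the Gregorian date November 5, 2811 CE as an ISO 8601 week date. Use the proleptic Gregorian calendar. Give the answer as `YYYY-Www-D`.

2811-W44-6

The weekday is Saturday (ISO weekday 6).
That Saturday belongs to ISO week 44 of ISO year 2811.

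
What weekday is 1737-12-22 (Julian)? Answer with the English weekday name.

In the Gregorian calendar this is 2 January 1738 (JDN 2355853).
JDN 2355853 mod 7 = 3, and JDN 0 was a Monday, so this is a Thursday.

Thursday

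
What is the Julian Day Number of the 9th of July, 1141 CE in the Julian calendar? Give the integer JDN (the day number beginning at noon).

In the proleptic Gregorian calendar the same day is 16 July 1141.
JDN 2451545 is 1 January 2000 CE (Gregorian); the target day is −313547 days from there, so JDN = 2137998.

2137998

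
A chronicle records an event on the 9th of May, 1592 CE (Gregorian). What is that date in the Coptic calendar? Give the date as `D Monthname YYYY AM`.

Both dates share Julian Day Number 2302655; in the Coptic calendar that is 4 Pashons 1308 AM.

4 Pashons 1308 AM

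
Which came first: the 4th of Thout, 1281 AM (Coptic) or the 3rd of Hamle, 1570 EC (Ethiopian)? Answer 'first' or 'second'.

First date → JDN 2292553; second date → JDN 2297600.
JDN 2292553 < JDN 2297600, so the first date is earlier.

first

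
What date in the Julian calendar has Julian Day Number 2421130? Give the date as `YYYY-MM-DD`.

1916-09-10

The Gregorian equivalent of JDN 2421130 is 23 September 1916.
In the Julian calendar that day is 1916-09-10.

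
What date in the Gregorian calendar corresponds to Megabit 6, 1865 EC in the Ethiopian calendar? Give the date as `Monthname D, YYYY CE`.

March 14, 1873 CE

Julian Day Number of the source date = 2405232.
Converting JDN 2405232 to the Gregorian calendar gives 14 March 1873 CE.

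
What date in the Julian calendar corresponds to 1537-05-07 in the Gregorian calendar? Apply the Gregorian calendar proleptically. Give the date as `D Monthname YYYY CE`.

For dates in this range the Gregorian date is 10 days ahead of the Julian.
7 May 1537 Gregorian − 10 days → 27 April 1537 Julian.

27 April 1537 CE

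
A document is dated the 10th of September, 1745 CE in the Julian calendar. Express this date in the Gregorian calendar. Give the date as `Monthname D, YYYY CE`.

September 21, 1745 CE

At this point the Julian calendar is 11 days behind the Gregorian.
10 September 1745 Julian + 11 days → 21 September 1745 Gregorian.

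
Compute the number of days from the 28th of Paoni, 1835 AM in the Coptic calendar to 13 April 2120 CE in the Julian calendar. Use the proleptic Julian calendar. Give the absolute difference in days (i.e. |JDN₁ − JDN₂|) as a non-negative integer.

296

JDN of the first date = 2495195.
JDN of the second date = 2495491.
|2495491 − 2495195| = 296.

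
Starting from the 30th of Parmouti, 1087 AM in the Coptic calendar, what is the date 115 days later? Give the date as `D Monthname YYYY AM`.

25 Mesori 1087 AM

JDN of the 30th of Parmouti, 1087 AM = 2221930.
2221930 + 115 = 2222045.
JDN 2222045 in the Coptic calendar is 25 Mesori 1087 AM.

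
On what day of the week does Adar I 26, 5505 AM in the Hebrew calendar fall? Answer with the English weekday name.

This is JDN 2358467 (28 February 1745 Gregorian).
JDN 2358467 mod 7 = 6, and JDN 0 was a Monday, so this is a Sunday.

Sunday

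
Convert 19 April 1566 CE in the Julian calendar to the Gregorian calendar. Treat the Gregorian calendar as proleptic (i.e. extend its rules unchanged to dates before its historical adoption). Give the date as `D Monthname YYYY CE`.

29 April 1566 CE

For dates in this range the Gregorian date is 10 days ahead of the Julian.
19 April 1566 Julian + 10 days → 29 April 1566 Gregorian.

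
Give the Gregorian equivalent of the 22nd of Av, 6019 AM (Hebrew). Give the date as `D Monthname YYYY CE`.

12 August 2259 CE

Both dates share Julian Day Number 2546366; in the Gregorian calendar that is 12 August 2259 CE.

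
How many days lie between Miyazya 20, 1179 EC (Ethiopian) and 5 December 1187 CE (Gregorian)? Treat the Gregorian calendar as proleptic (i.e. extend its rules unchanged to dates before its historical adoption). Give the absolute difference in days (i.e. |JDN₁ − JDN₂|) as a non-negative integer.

227

First date → JDN 2154714; second date → JDN 2154941.
The interval is |2154714 − 2154941| = 227 days.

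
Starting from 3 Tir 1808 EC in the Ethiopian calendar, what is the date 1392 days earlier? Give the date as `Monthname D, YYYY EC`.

JDN of 3 Tir 1808 EC = 2384350.
2384350 − 1392 = 2382958.
JDN 2382958 in the Ethiopian calendar is Megabit 12, 1804 EC.

Megabit 12, 1804 EC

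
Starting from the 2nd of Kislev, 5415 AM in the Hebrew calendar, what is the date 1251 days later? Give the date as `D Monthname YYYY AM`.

Counting 1251 days forward from JDN 2325487 reaches JDN 2326738, which is 13 Nisan 5418 AM.

13 Nisan 5418 AM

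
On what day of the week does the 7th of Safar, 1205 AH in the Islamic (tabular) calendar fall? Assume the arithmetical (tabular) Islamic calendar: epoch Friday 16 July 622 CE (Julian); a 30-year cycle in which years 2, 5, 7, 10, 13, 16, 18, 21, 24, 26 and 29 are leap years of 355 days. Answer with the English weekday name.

Equivalently 16 October 1790 Gregorian, JDN 2375133.
2375133 ≡ 5 (mod 7); counting from Monday = 0 gives Saturday.

Saturday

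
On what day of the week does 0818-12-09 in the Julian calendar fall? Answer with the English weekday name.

This is JDN 2020175 (13 December 818 Gregorian).
JDN 2020175 mod 7 = 3, and JDN 0 was a Monday, so this is a Thursday.

Thursday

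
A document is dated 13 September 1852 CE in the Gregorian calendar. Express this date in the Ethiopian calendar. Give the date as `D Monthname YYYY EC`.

Julian Day Number of the source date = 2397745.
Converting JDN 2397745 to the Ethiopian calendar gives 4 Meskerem 1845 EC.

4 Meskerem 1845 EC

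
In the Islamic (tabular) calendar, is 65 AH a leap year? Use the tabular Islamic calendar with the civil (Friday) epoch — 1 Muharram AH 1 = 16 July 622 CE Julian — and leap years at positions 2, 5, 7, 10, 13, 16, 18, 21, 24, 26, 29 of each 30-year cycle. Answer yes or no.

yes

Year 65 AH is year 5 of its 30-year cycle; leap positions are 2, 5, 7, 10, 13, 16, 18, 21, 24, 26, 29, so it is a leap year (355 days).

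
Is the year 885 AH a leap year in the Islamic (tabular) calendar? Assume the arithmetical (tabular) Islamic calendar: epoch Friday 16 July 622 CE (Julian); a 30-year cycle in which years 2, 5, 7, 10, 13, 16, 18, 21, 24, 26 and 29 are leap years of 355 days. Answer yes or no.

Year 885 AH is year 15 of its 30-year cycle; leap positions are 2, 5, 7, 10, 13, 16, 18, 21, 24, 26, 29, so it is a common year (354 days).

no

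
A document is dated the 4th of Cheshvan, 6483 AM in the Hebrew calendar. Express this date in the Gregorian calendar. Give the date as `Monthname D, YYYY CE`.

Julian Day Number of the source date = 2715558.
Converting JDN 2715558 to the Gregorian calendar gives 5 November 2722 CE.

November 5, 2722 CE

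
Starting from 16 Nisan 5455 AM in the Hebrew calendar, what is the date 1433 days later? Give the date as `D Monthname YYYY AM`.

Counting 1433 days forward from JDN 2340237 reaches JDN 2341670, which is 3 Adar II 5459 AM.

3 Adar II 5459 AM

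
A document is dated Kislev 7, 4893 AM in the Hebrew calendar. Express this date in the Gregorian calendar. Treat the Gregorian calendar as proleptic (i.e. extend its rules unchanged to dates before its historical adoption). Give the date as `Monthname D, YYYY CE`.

November 24, 1132 CE

Both dates share Julian Day Number 2134842; in the Gregorian calendar that is 24 November 1132 CE.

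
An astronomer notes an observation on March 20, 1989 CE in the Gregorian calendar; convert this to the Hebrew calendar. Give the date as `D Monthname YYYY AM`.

Both dates share Julian Day Number 2447606; in the Hebrew calendar that is 13 Adar II 5749 AM.

13 Adar II 5749 AM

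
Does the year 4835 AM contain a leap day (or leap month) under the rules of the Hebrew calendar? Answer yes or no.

Hebrew year 4835 is year 9 of its 19-year Metonic cycle; leap years are at positions 3, 6, 8, 11, 14, 17, 19, so it is a common year (12 months).

no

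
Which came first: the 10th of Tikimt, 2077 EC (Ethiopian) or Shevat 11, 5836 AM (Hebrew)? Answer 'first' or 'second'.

second

The two dates have Julian Day Numbers 2482519 and 2479319 respectively.
Since 2479319 < 2482519, the second date comes first.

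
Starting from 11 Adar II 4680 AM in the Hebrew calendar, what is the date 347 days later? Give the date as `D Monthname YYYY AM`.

Counting 347 days forward from JDN 2057151 reaches JDN 2057498, which is 3 Adar 4681 AM.

3 Adar 4681 AM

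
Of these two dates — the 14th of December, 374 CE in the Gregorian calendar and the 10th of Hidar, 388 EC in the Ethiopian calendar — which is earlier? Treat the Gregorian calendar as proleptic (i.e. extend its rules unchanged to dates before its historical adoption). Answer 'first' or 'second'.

The two dates have Julian Day Numbers 1858008 and 1865642 respectively.
Since 1858008 < 1865642, the first date comes first.

first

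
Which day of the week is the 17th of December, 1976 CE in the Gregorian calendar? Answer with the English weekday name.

Since JDN mod 7 = 4 (0 = Monday), the day is Friday.

Friday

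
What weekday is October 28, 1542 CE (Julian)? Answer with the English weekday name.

Equivalently 7 November 1542 Gregorian, JDN 2284574.
JDN 2284574 mod 7 = 5, and JDN 0 was a Monday, so this is a Saturday.

Saturday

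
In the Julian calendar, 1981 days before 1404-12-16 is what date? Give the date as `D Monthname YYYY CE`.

15 July 1399 CE

JDN of 1404-12-16 = 2234219.
2234219 − 1981 = 2232238.
JDN 2232238 in the Julian calendar is 15 July 1399 CE.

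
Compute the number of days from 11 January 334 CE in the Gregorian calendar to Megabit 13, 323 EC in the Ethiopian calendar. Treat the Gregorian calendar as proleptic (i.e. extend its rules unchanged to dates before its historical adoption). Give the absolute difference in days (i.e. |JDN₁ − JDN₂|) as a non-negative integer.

JDN of the first date = 1843061.
JDN of the second date = 1842023.
|1842023 − 1843061| = 1038.

1038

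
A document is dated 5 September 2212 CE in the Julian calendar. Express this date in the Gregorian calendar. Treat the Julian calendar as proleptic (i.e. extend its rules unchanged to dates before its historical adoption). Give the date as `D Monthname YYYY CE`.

For dates in this range the Gregorian date is 15 days ahead of the Julian.
5 September 2212 Julian + 15 days → 20 September 2212 Gregorian.

20 September 2212 CE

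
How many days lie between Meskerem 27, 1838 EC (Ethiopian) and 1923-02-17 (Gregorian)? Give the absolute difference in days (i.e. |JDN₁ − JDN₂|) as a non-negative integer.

JDN of the first date = 2395211.
JDN of the second date = 2423468.
|2423468 − 2395211| = 28257.

28257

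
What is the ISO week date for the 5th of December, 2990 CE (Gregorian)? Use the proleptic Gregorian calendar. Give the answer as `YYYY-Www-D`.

2990-W48-7

The weekday is Sunday (ISO weekday 7).
That Sunday belongs to ISO week 48 of ISO year 2990.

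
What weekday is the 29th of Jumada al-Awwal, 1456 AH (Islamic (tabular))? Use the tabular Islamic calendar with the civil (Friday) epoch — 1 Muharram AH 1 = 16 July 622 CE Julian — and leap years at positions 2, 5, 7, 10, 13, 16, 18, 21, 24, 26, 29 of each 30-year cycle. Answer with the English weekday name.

Monday

Equivalently 14 August 2034 Gregorian, JDN 2464189.
Since JDN mod 7 = 0 (0 = Monday), the day is Monday.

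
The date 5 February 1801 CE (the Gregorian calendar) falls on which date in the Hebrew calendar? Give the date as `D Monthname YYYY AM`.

Both dates share Julian Day Number 2378897; in the Hebrew calendar that is 22 Shevat 5561 AM.

22 Shevat 5561 AM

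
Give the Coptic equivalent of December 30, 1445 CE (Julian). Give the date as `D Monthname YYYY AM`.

Julian Day Number of the source date = 2249208.
Converting JDN 2249208 to the Coptic calendar gives 4 Tobi 1162 AM.

4 Tobi 1162 AM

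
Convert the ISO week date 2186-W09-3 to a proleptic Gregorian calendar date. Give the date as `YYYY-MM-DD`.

2186-03-01

ISO week 1 of 2186 is the week containing the first Thursday of 2186.
Week 9, day 3 (Wednesday) lands on 2186-03-01.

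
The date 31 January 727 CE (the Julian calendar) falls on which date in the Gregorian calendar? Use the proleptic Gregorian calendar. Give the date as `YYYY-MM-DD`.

0727-02-04

At this point the Julian calendar is 4 days behind the Gregorian.
31 January 727 Julian + 4 days → 4 February 727 Gregorian.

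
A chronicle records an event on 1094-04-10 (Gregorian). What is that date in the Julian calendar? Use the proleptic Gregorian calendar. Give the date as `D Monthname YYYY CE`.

For dates in this range the Gregorian date is 6 days ahead of the Julian.
10 April 1094 Gregorian − 6 days → 4 April 1094 Julian.

4 April 1094 CE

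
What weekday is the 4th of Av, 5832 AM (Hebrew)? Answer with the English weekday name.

Equivalently 19 July 2072 Gregorian, JDN 2478043.
Since JDN mod 7 = 1 (0 = Monday), the day is Tuesday.

Tuesday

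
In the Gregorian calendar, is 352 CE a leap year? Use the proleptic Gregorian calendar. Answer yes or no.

352 is divisible by 4 and not by 100, so it is a leap year.

yes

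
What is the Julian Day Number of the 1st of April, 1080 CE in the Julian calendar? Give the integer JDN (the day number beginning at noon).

Equivalently 7 April 1080 (proleptic Gregorian).
JDN 2299161 is 15 October 1582 CE (Gregorian); the target day is −183542 days from there, so JDN = 2115619.

2115619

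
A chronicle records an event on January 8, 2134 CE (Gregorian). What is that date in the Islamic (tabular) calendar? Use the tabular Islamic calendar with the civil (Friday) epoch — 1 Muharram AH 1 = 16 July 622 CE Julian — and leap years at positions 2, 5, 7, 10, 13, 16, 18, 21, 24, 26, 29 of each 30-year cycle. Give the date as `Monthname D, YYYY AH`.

Dhu al-Qa'dah 12, 1558 AH

Both dates share Julian Day Number 2500495; in the tabular Islamic calendar that is 12 Dhu al-Qa'dah 1558 AH.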